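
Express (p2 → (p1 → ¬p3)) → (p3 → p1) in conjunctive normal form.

p1 ∨ ¬p3

(p2 → (p1 → ¬p3)) → (p3 → p1)
= ¬(p2 → (p1 → ¬p3)) ∨ (p3 → p1)   — eliminate →
= ¬(¬p2 ∨ (p1 → ¬p3)) ∨ (p3 → p1)   — eliminate →
= ¬(¬p2 ∨ ¬p1 ∨ ¬p3) ∨ (p3 → p1)   — eliminate →
= ¬(¬p2 ∨ ¬p1 ∨ ¬p3) ∨ ¬p3 ∨ p1   — eliminate →
= ¬¬p2 ∧ ¬¬p1 ∧ ¬¬p3 ∨ ¬p3 ∨ p1   — De Morgan
= p2 ∧ ¬¬p1 ∧ ¬¬p3 ∨ ¬p3 ∨ p1   — double negation
= p2 ∧ p1 ∧ ¬¬p3 ∨ ¬p3 ∨ p1   — double negation
= p2 ∧ p1 ∧ p3 ∨ ¬p3 ∨ p1   — double negation
= (p2 ∨ ¬p3 ∨ p1) ∧ (p1 ∨ ¬p3 ∨ p1) ∧ (p3 ∨ ¬p3 ∨ p1)   — distribute ∨ over ∧
= p1 ∨ ¬p3   — simplify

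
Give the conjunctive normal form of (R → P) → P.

(R → P) → P
≡ ¬(R → P) ∨ P   (eliminate →)
≡ ¬(¬R ∨ P) ∨ P   (eliminate →)
≡ (¬¬R ∧ ¬P) ∨ P   (De Morgan)
≡ (R ∧ ¬P) ∨ P   (double negation)
≡ (R ∨ P) ∧ (¬P ∨ P)   (distribute ∨ over ∧)
≡ R ∨ P   (simplify)

R ∨ P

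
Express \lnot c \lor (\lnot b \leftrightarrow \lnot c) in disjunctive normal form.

\lnot c \lor (b \land c)

\lnot c \lor (\lnot b \leftrightarrow \lnot c)
≡ \lnot c \lor ((\lnot b \to \lnot c) \land (\lnot c \to \lnot b))   — eliminate \leftrightarrow
≡ \lnot c \lor ((\lnot \lnot b \lor \lnot c) \land (\lnot c \to \lnot b))   — eliminate \to
≡ \lnot c \lor ((\lnot \lnot b \lor \lnot c) \land (\lnot \lnot c \lor \lnot b))   — eliminate \to
≡ \lnot c \lor ((b \lor \lnot c) \land (\lnot \lnot c \lor \lnot b))   — double negation
≡ \lnot c \lor ((b \lor \lnot c) \land (c \lor \lnot b))   — double negation
≡ \lnot c \lor (b \land c) \lor (b \land \lnot b) \lor (\lnot c \land c) \lor (\lnot c \land \lnot b)   — distribute \land over \lor
≡ \lnot c \lor (b \land c)   — simplify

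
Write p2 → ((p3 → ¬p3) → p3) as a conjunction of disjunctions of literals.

p2 → ((p3 → ¬p3) → p3)
≡ ¬p2 ∨ ((p3 → ¬p3) → p3)   (eliminate →)
≡ ¬p2 ∨ ¬(p3 → ¬p3) ∨ p3   (eliminate →)
≡ ¬p2 ∨ ¬(¬p3 ∨ ¬p3) ∨ p3   (eliminate →)
≡ ¬p2 ∨ (¬¬p3 ∧ ¬¬p3) ∨ p3   (De Morgan)
≡ ¬p2 ∨ (p3 ∧ ¬¬p3) ∨ p3   (double negation)
≡ ¬p2 ∨ (p3 ∧ p3) ∨ p3   (double negation)
≡ (¬p2 ∨ p3 ∨ p3) ∧ (¬p2 ∨ p3 ∨ p3)   (distribute ∨ over ∧)
≡ ¬p2 ∨ p3   (simplify)

¬p2 ∨ p3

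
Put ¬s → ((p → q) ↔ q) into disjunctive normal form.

s ∨ (p ∧ ¬q) ∨ q

¬s → ((p → q) ↔ q)
⇔ ¬¬s ∨ ((p → q) ↔ q)   (eliminate →)
⇔ ¬¬s ∨ (((p → q) → q) ∧ (q → (p → q)))   (eliminate ↔)
⇔ ¬¬s ∨ ((¬(p → q) ∨ q) ∧ (q → (p → q)))   (eliminate →)
⇔ ¬¬s ∨ ((¬(¬p ∨ q) ∨ q) ∧ (q → (p → q)))   (eliminate →)
⇔ ¬¬s ∨ ((¬(¬p ∨ q) ∨ q) ∧ (¬q ∨ (p → q)))   (eliminate →)
⇔ ¬¬s ∨ ((¬(¬p ∨ q) ∨ q) ∧ (¬q ∨ ¬p ∨ q))   (eliminate →)
⇔ s ∨ ((¬(¬p ∨ q) ∨ q) ∧ (¬q ∨ ¬p ∨ q))   (double negation)
⇔ s ∨ (((¬¬p ∧ ¬q) ∨ q) ∧ (¬q ∨ ¬p ∨ q))   (De Morgan)
⇔ s ∨ (((p ∧ ¬q) ∨ q) ∧ (¬q ∨ ¬p ∨ q))   (double negation)
⇔ s ∨ (p ∧ ¬q ∧ ¬q) ∨ (p ∧ ¬q ∧ ¬p) ∨ (p ∧ ¬q ∧ q) ∨ (q ∧ ¬q) ∨ (q ∧ ¬p) ∨ (q ∧ q)   (distribute ∧ over ∨)
⇔ s ∨ (p ∧ ¬q) ∨ q   (simplify)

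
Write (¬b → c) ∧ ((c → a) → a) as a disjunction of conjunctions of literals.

(b ∧ a) ∨ (c ∧ ¬a) ∨ (c ∧ a)

(¬b → c) ∧ ((c → a) → a)
= (¬¬b ∨ c) ∧ ((c → a) → a)   — eliminate →
= (¬¬b ∨ c) ∧ (¬(c → a) ∨ a)   — eliminate →
= (¬¬b ∨ c) ∧ (¬(¬c ∨ a) ∨ a)   — eliminate →
= (b ∨ c) ∧ (¬(¬c ∨ a) ∨ a)   — double negation
= (b ∨ c) ∧ ((¬¬c ∧ ¬a) ∨ a)   — De Morgan
= (b ∨ c) ∧ ((c ∧ ¬a) ∨ a)   — double negation
= (b ∧ c ∧ ¬a) ∨ (b ∧ a) ∨ (c ∧ c ∧ ¬a) ∨ (c ∧ a)   — distribute ∧ over ∨
= (b ∧ a) ∨ (c ∧ ¬a) ∨ (c ∧ a)   — simplify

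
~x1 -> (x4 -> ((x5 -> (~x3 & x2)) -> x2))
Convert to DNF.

x1 | ~x4 | (x5 & x3) | (x5 & ~x2) | x2

~x1 -> (x4 -> ((x5 -> (~x3 & x2)) -> x2))
= ~~x1 | (x4 -> ((x5 -> (~x3 & x2)) -> x2))   [eliminate ->]
= ~~x1 | ~x4 | ((x5 -> (~x3 & x2)) -> x2)   [eliminate ->]
= ~~x1 | ~x4 | ~(x5 -> (~x3 & x2)) | x2   [eliminate ->]
= ~~x1 | ~x4 | ~(~x5 | (~x3 & x2)) | x2   [eliminate ->]
= x1 | ~x4 | ~(~x5 | (~x3 & x2)) | x2   [double negation]
= x1 | ~x4 | (~~x5 & ~(~x3 & x2)) | x2   [De Morgan]
= x1 | ~x4 | (x5 & ~(~x3 & x2)) | x2   [double negation]
= x1 | ~x4 | (x5 & (~~x3 | ~x2)) | x2   [De Morgan]
= x1 | ~x4 | (x5 & (x3 | ~x2)) | x2   [double negation]
= x1 | ~x4 | (x5 & x3) | (x5 & ~x2) | x2   [distribute & over |]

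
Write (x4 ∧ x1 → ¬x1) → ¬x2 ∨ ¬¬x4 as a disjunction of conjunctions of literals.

¬x2 ∨ x4

(x4 ∧ x1 → ¬x1) → ¬x2 ∨ ¬¬x4
⇔ ¬(x4 ∧ x1 → ¬x1) ∨ ¬x2 ∨ ¬¬x4   (eliminate →)
⇔ ¬(¬(x4 ∧ x1) ∨ ¬x1) ∨ ¬x2 ∨ ¬¬x4   (eliminate →)
⇔ ¬¬(x4 ∧ x1) ∧ ¬¬x1 ∨ ¬x2 ∨ ¬¬x4   (De Morgan)
⇔ x4 ∧ x1 ∧ ¬¬x1 ∨ ¬x2 ∨ ¬¬x4   (double negation)
⇔ x4 ∧ x1 ∧ x1 ∨ ¬x2 ∨ ¬¬x4   (double negation)
⇔ x4 ∧ x1 ∧ x1 ∨ ¬x2 ∨ x4   (double negation)
⇔ ¬x2 ∨ x4   (simplify)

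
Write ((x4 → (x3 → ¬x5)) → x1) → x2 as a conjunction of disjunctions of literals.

((x4 → (x3 → ¬x5)) → x1) → x2
= ¬((x4 → (x3 → ¬x5)) → x1) ∨ x2   — eliminate →
= ¬(¬(x4 → (x3 → ¬x5)) ∨ x1) ∨ x2   — eliminate →
= ¬(¬(¬x4 ∨ (x3 → ¬x5)) ∨ x1) ∨ x2   — eliminate →
= ¬(¬(¬x4 ∨ ¬x3 ∨ ¬x5) ∨ x1) ∨ x2   — eliminate →
= (¬¬(¬x4 ∨ ¬x3 ∨ ¬x5) ∧ ¬x1) ∨ x2   — De Morgan
= ((¬x4 ∨ ¬x3 ∨ ¬x5) ∧ ¬x1) ∨ x2   — double negation
= (¬x4 ∨ ¬x3 ∨ ¬x5 ∨ x2) ∧ (¬x1 ∨ x2)   — distribute ∨ over ∧

(¬x4 ∨ ¬x3 ∨ ¬x5 ∨ x2) ∧ (¬x1 ∨ x2)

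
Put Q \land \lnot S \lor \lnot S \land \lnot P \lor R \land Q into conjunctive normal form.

(Q \lor \lnot S) \land (Q \lor \lnot P) \land (\lnot S \lor R)

Q \land \lnot S \lor \lnot S \land \lnot P \lor R \land Q
= (Q \lor \lnot S \lor R) \land (Q \lor \lnot S \lor Q) \land (Q \lor \lnot P \lor R) \land (Q \lor \lnot P \lor Q) \land (\lnot S \lor \lnot S \lor R) \land (\lnot S \lor \lnot S \lor Q) \land (\lnot S \lor \lnot P \lor R) \land (\lnot S \lor \lnot P \lor Q)   [distribute \lor over \land]
= (Q \lor \lnot S) \land (Q \lor \lnot P) \land (\lnot S \lor R)   [simplify]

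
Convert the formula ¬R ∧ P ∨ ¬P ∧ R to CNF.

¬R ∧ P ∨ ¬P ∧ R
= (¬R ∨ ¬P) ∧ (¬R ∨ R) ∧ (P ∨ ¬P) ∧ (P ∨ R)   — distribute ∨ over ∧
= (¬R ∨ ¬P) ∧ (P ∨ R)   — simplify

(¬R ∨ ¬P) ∧ (P ∨ R)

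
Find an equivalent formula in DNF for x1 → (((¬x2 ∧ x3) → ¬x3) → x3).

¬x1 ∨ x3

x1 → (((¬x2 ∧ x3) → ¬x3) → x3)
≡ ¬x1 ∨ (((¬x2 ∧ x3) → ¬x3) → x3)
≡ ¬x1 ∨ ¬((¬x2 ∧ x3) → ¬x3) ∨ x3
≡ ¬x1 ∨ ¬(¬(¬x2 ∧ x3) ∨ ¬x3) ∨ x3
≡ ¬x1 ∨ (¬¬(¬x2 ∧ x3) ∧ ¬¬x3) ∨ x3
≡ ¬x1 ∨ (¬x2 ∧ x3 ∧ ¬¬x3) ∨ x3
≡ ¬x1 ∨ (¬x2 ∧ x3 ∧ x3) ∨ x3
≡ ¬x1 ∨ x3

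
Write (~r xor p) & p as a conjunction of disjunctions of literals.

(~r xor p) & p
≡ (~r | p) & ~(~r & p) & p   [expand xor]
≡ (~r | p) & (~~r | ~p) & p   [De Morgan]
≡ (~r | p) & (r | ~p) & p   [double negation]
≡ (r | ~p) & p   [simplify]

(r | ~p) & p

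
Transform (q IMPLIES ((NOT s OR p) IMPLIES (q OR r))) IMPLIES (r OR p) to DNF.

r OR p

(q IMPLIES ((NOT s OR p) IMPLIES (q OR r))) IMPLIES (r OR p)
⇔ NOT (q IMPLIES ((NOT s OR p) IMPLIES (q OR r))) OR r OR p
⇔ NOT (NOT q OR ((NOT s OR p) IMPLIES (q OR r))) OR r OR p
⇔ NOT (NOT q OR NOT (NOT s OR p) OR q OR r) OR r OR p
⇔ (NOT NOT q AND NOT NOT (NOT s OR p) AND NOT q AND NOT r) OR r OR p
⇔ (q AND NOT NOT (NOT s OR p) AND NOT q AND NOT r) OR r OR p
⇔ (q AND (NOT s OR p) AND NOT q AND NOT r) OR r OR p
⇔ (q AND NOT s AND NOT q AND NOT r) OR (q AND p AND NOT q AND NOT r) OR r OR p
⇔ r OR p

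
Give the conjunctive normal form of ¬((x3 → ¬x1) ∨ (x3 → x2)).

¬((x3 → ¬x1) ∨ (x3 → x2))
≡ ¬(¬x3 ∨ ¬x1 ∨ (x3 → x2))   — eliminate →
≡ ¬(¬x3 ∨ ¬x1 ∨ ¬x3 ∨ x2)   — eliminate →
≡ ¬¬x3 ∧ ¬¬x1 ∧ ¬¬x3 ∧ ¬x2   — De Morgan
≡ x3 ∧ ¬¬x1 ∧ ¬¬x3 ∧ ¬x2   — double negation
≡ x3 ∧ x1 ∧ ¬¬x3 ∧ ¬x2   — double negation
≡ x3 ∧ x1 ∧ x3 ∧ ¬x2   — double negation
≡ x3 ∧ x1 ∧ ¬x2   — simplify

x3 ∧ x1 ∧ ¬x2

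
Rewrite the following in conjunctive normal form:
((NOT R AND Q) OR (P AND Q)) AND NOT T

((NOT R AND Q) OR (P AND Q)) AND NOT T
⇔ (NOT R OR P) AND (NOT R OR Q) AND (Q OR P) AND (Q OR Q) AND NOT T   [distribute OR over AND]
⇔ (NOT R OR P) AND Q AND NOT T   [simplify]

(NOT R OR P) AND Q AND NOT T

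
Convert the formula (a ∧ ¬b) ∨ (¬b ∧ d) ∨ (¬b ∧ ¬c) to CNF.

(a ∧ ¬b) ∨ (¬b ∧ d) ∨ (¬b ∧ ¬c)
≡ (a ∨ ¬b ∨ ¬b) ∧ (a ∨ ¬b ∨ ¬c) ∧ (a ∨ d ∨ ¬b) ∧ (a ∨ d ∨ ¬c) ∧ (¬b ∨ ¬b ∨ ¬b) ∧ (¬b ∨ ¬b ∨ ¬c) ∧ (¬b ∨ d ∨ ¬b) ∧ (¬b ∨ d ∨ ¬c)   (distribute ∨ over ∧)
≡ (a ∨ d ∨ ¬c) ∧ ¬b   (simplify)

(a ∨ d ∨ ¬c) ∧ ¬b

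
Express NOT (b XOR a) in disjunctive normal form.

(NOT b AND NOT a) OR (a AND b)

NOT (b XOR a)
≡ NOT ((b AND NOT a) OR (NOT b AND a))   (expand XOR)
≡ NOT (b AND NOT a) AND NOT (NOT b AND a)   (De Morgan)
≡ (NOT b OR NOT NOT a) AND NOT (NOT b AND a)   (De Morgan)
≡ (NOT b OR a) AND NOT (NOT b AND a)   (double negation)
≡ (NOT b OR a) AND (NOT NOT b OR NOT a)   (De Morgan)
≡ (NOT b OR a) AND (b OR NOT a)   (double negation)
≡ (NOT b AND b) OR (NOT b AND NOT a) OR (a AND b) OR (a AND NOT a)   (distribute AND over OR)
≡ (NOT b AND NOT a) OR (a AND b)   (simplify)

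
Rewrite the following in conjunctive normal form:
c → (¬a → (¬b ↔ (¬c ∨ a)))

c → (¬a → (¬b ↔ (¬c ∨ a)))
⇔ ¬c ∨ (¬a → (¬b ↔ (¬c ∨ a)))   — eliminate →
⇔ ¬c ∨ ¬¬a ∨ (¬b ↔ (¬c ∨ a))   — eliminate →
⇔ ¬c ∨ ¬¬a ∨ ((¬b → (¬c ∨ a)) ∧ ((¬c ∨ a) → ¬b))   — eliminate ↔
⇔ ¬c ∨ ¬¬a ∨ ((¬¬b ∨ ¬c ∨ a) ∧ ((¬c ∨ a) → ¬b))   — eliminate →
⇔ ¬c ∨ ¬¬a ∨ ((¬¬b ∨ ¬c ∨ a) ∧ (¬(¬c ∨ a) ∨ ¬b))   — eliminate →
⇔ ¬c ∨ a ∨ ((¬¬b ∨ ¬c ∨ a) ∧ (¬(¬c ∨ a) ∨ ¬b))   — double negation
⇔ ¬c ∨ a ∨ ((b ∨ ¬c ∨ a) ∧ (¬(¬c ∨ a) ∨ ¬b))   — double negation
⇔ ¬c ∨ a ∨ ((b ∨ ¬c ∨ a) ∧ ((¬¬c ∧ ¬a) ∨ ¬b))   — De Morgan
⇔ ¬c ∨ a ∨ ((b ∨ ¬c ∨ a) ∧ ((c ∧ ¬a) ∨ ¬b))   — double negation
⇔ (¬c ∨ a ∨ b ∨ ¬c ∨ a) ∧ (¬c ∨ a ∨ c ∨ ¬b) ∧ (¬c ∨ a ∨ ¬a ∨ ¬b)   — distribute ∨ over ∧
⇔ ¬c ∨ a ∨ b   — simplify

¬c ∨ a ∨ b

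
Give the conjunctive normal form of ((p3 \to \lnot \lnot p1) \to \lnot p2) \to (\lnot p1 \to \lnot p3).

\lnot p3 \lor p1

((p3 \to \lnot \lnot p1) \to \lnot p2) \to (\lnot p1 \to \lnot p3)
≡ \lnot ((p3 \to \lnot \lnot p1) \to \lnot p2) \lor (\lnot p1 \to \lnot p3)   [eliminate \to]
≡ \lnot (\lnot (p3 \to \lnot \lnot p1) \lor \lnot p2) \lor (\lnot p1 \to \lnot p3)   [eliminate \to]
≡ \lnot (\lnot (\lnot p3 \lor \lnot \lnot p1) \lor \lnot p2) \lor (\lnot p1 \to \lnot p3)   [eliminate \to]
≡ \lnot (\lnot (\lnot p3 \lor \lnot \lnot p1) \lor \lnot p2) \lor \lnot \lnot p1 \lor \lnot p3   [eliminate \to]
≡ (\lnot \lnot (\lnot p3 \lor \lnot \lnot p1) \land \lnot \lnot p2) \lor \lnot \lnot p1 \lor \lnot p3   [De Morgan]
≡ ((\lnot p3 \lor \lnot \lnot p1) \land \lnot \lnot p2) \lor \lnot \lnot p1 \lor \lnot p3   [double negation]
≡ ((\lnot p3 \lor p1) \land \lnot \lnot p2) \lor \lnot \lnot p1 \lor \lnot p3   [double negation]
≡ ((\lnot p3 \lor p1) \land p2) \lor \lnot \lnot p1 \lor \lnot p3   [double negation]
≡ ((\lnot p3 \lor p1) \land p2) \lor p1 \lor \lnot p3   [double negation]
≡ (\lnot p3 \lor p1 \lor p1 \lor \lnot p3) \land (p2 \lor p1 \lor \lnot p3)   [distribute \lor over \land]
≡ \lnot p3 \lor p1   [simplify]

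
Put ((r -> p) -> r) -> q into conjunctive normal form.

~r | q

((r -> p) -> r) -> q
= ~((r -> p) -> r) | q
= ~(~(r -> p) | r) | q
= ~(~(~r | p) | r) | q
= (~~(~r | p) & ~r) | q
= ((~r | p) & ~r) | q
= (~r | p | q) & (~r | q)
= ~r | q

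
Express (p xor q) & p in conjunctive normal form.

(p xor q) & p
= (p | q) & ~(p & q) & p
= (p | q) & (~p | ~q) & p
= (~p | ~q) & p

(~p | ~q) & p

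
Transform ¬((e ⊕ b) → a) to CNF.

¬((e ⊕ b) → a)
≡ ¬(¬(e ⊕ b) ∨ a)   — eliminate →
≡ ¬(¬((e ∨ b) ∧ ¬(e ∧ b)) ∨ a)   — expand ⊕
≡ ¬¬((e ∨ b) ∧ ¬(e ∧ b)) ∧ ¬a   — De Morgan
≡ (e ∨ b) ∧ ¬(e ∧ b) ∧ ¬a   — double negation
≡ (e ∨ b) ∧ (¬e ∨ ¬b) ∧ ¬a   — De Morgan

(e ∨ b) ∧ (¬e ∨ ¬b) ∧ ¬a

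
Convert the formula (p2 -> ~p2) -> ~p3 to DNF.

p2 | ~p3

(p2 -> ~p2) -> ~p3
≡ ~(p2 -> ~p2) | ~p3   [eliminate ->]
≡ ~(~p2 | ~p2) | ~p3   [eliminate ->]
≡ (~~p2 & ~~p2) | ~p3   [De Morgan]
≡ (p2 & ~~p2) | ~p3   [double negation]
≡ (p2 & p2) | ~p3   [double negation]
≡ p2 | ~p3   [simplify]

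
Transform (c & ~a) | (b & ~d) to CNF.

(c & ~a) | (b & ~d)
≡ (c | b) & (c | ~d) & (~a | b) & (~a | ~d)   [distribute | over &]

(c | b) & (c | ~d) & (~a | b) & (~a | ~d)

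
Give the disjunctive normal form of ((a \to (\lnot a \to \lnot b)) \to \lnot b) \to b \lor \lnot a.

((a \to (\lnot a \to \lnot b)) \to \lnot b) \to b \lor \lnot a
⇔ \lnot ((a \to (\lnot a \to \lnot b)) \to \lnot b) \lor b \lor \lnot a   [eliminate \to]
⇔ \lnot (\lnot (a \to (\lnot a \to \lnot b)) \lor \lnot b) \lor b \lor \lnot a   [eliminate \to]
⇔ \lnot (\lnot (\lnot a \lor (\lnot a \to \lnot b)) \lor \lnot b) \lor b \lor \lnot a   [eliminate \to]
⇔ \lnot (\lnot (\lnot a \lor \lnot \lnot a \lor \lnot b) \lor \lnot b) \lor b \lor \lnot a   [eliminate \to]
⇔ \lnot \lnot (\lnot a \lor \lnot \lnot a \lor \lnot b) \land \lnot \lnot b \lor b \lor \lnot a   [De Morgan]
⇔ (\lnot a \lor \lnot \lnot a \lor \lnot b) \land \lnot \lnot b \lor b \lor \lnot a   [double negation]
⇔ (\lnot a \lor a \lor \lnot b) \land \lnot \lnot b \lor b \lor \lnot a   [double negation]
⇔ (\lnot a \lor a \lor \lnot b) \land b \lor b \lor \lnot a   [double negation]
⇔ \lnot a \land b \lor a \land b \lor \lnot b \land b \lor b \lor \lnot a   [distribute \land over \lor]
⇔ b \lor \lnot a   [simplify]

b \lor \lnot a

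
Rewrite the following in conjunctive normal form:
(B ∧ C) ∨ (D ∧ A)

(B ∨ D) ∧ (B ∨ A) ∧ (C ∨ D) ∧ (C ∨ A)

(B ∧ C) ∨ (D ∧ A)
≡ (B ∨ D) ∧ (B ∨ A) ∧ (C ∨ D) ∧ (C ∨ A)   [distribute ∨ over ∧]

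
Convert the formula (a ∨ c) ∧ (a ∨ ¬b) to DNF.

a ∨ (c ∧ ¬b)

(a ∨ c) ∧ (a ∨ ¬b)
= (a ∧ a) ∨ (a ∧ ¬b) ∨ (c ∧ a) ∨ (c ∧ ¬b)   [distribute ∧ over ∨]
= a ∨ (c ∧ ¬b)   [simplify]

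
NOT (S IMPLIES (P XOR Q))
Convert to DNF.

(S AND NOT P AND NOT Q) OR (S AND Q AND P)

NOT (S IMPLIES (P XOR Q))
⇔ NOT (NOT S OR (P XOR Q))   (eliminate IMPLIES)
⇔ NOT (NOT S OR (P AND NOT Q) OR (NOT P AND Q))   (expand XOR)
⇔ NOT NOT S AND NOT (P AND NOT Q) AND NOT (NOT P AND Q)   (De Morgan)
⇔ S AND NOT (P AND NOT Q) AND NOT (NOT P AND Q)   (double negation)
⇔ S AND (NOT P OR NOT NOT Q) AND NOT (NOT P AND Q)   (De Morgan)
⇔ S AND (NOT P OR Q) AND NOT (NOT P AND Q)   (double negation)
⇔ S AND (NOT P OR Q) AND (NOT NOT P OR NOT Q)   (De Morgan)
⇔ S AND (NOT P OR Q) AND (P OR NOT Q)   (double negation)
⇔ (S AND NOT P AND P) OR (S AND NOT P AND NOT Q) OR (S AND Q AND P) OR (S AND Q AND NOT Q)   (distribute AND over OR)
⇔ (S AND NOT P AND NOT Q) OR (S AND Q AND P)   (simplify)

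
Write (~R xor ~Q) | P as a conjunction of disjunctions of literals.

(~R xor ~Q) | P
⇔ ((~R | ~Q) & ~(~R & ~Q)) | P   [expand xor]
⇔ ((~R | ~Q) & (~~R | ~~Q)) | P   [De Morgan]
⇔ ((~R | ~Q) & (R | ~~Q)) | P   [double negation]
⇔ ((~R | ~Q) & (R | Q)) | P   [double negation]
⇔ (~R | ~Q | P) & (R | Q | P)   [distribute | over &]

(~R | ~Q | P) & (R | Q | P)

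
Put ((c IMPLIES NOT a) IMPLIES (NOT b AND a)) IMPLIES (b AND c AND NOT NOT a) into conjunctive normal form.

b OR NOT a

((c IMPLIES NOT a) IMPLIES (NOT b AND a)) IMPLIES (b AND c AND NOT NOT a)
= NOT ((c IMPLIES NOT a) IMPLIES (NOT b AND a)) OR (b AND c AND NOT NOT a)   (eliminate IMPLIES)
= NOT (NOT (c IMPLIES NOT a) OR (NOT b AND a)) OR (b AND c AND NOT NOT a)   (eliminate IMPLIES)
= NOT (NOT (NOT c OR NOT a) OR (NOT b AND a)) OR (b AND c AND NOT NOT a)   (eliminate IMPLIES)
= (NOT NOT (NOT c OR NOT a) AND NOT (NOT b AND a)) OR (b AND c AND NOT NOT a)   (De Morgan)
= ((NOT c OR NOT a) AND NOT (NOT b AND a)) OR (b AND c AND NOT NOT a)   (double negation)
= ((NOT c OR NOT a) AND (NOT NOT b OR NOT a)) OR (b AND c AND NOT NOT a)   (De Morgan)
= ((NOT c OR NOT a) AND (b OR NOT a)) OR (b AND c AND NOT NOT a)   (double negation)
= ((NOT c OR NOT a) AND (b OR NOT a)) OR (b AND c AND a)   (double negation)
= (NOT c OR NOT a OR b) AND (NOT c OR NOT a OR c) AND (NOT c OR NOT a OR a) AND (b OR NOT a OR b) AND (b OR NOT a OR c) AND (b OR NOT a OR a)   (distribute OR over AND)
= b OR NOT a   (simplify)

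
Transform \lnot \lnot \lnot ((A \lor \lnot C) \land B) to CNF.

\lnot \lnot \lnot ((A \lor \lnot C) \land B)
≡ \lnot ((A \lor \lnot C) \land B)   [double negation]
≡ \lnot (A \lor \lnot C) \lor \lnot B   [De Morgan]
≡ (\lnot A \land \lnot \lnot C) \lor \lnot B   [De Morgan]
≡ (\lnot A \land C) \lor \lnot B   [double negation]
≡ (\lnot A \lor \lnot B) \land (C \lor \lnot B)   [distribute \lor over \land]

(\lnot A \lor \lnot B) \land (C \lor \lnot B)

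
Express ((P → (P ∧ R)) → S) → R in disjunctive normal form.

(¬P ∧ ¬S) ∨ R

((P → (P ∧ R)) → S) → R
≡ ¬((P → (P ∧ R)) → S) ∨ R   [eliminate →]
≡ ¬(¬(P → (P ∧ R)) ∨ S) ∨ R   [eliminate →]
≡ ¬(¬(¬P ∨ (P ∧ R)) ∨ S) ∨ R   [eliminate →]
≡ (¬¬(¬P ∨ (P ∧ R)) ∧ ¬S) ∨ R   [De Morgan]
≡ ((¬P ∨ (P ∧ R)) ∧ ¬S) ∨ R   [double negation]
≡ (¬P ∧ ¬S) ∨ (P ∧ R ∧ ¬S) ∨ R   [distribute ∧ over ∨]
≡ (¬P ∧ ¬S) ∨ R   [simplify]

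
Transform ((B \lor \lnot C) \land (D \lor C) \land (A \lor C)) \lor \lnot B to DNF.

((B \lor \lnot C) \land (D \lor C) \land (A \lor C)) \lor \lnot B
= (B \land D \land A) \lor (B \land D \land C) \lor (B \land C \land A) \lor (B \land C \land C) \lor (\lnot C \land D \land A) \lor (\lnot C \land D \land C) \lor (\lnot C \land C \land A) \lor (\lnot C \land C \land C) \lor \lnot B   [distribute \land over \lor]
= (B \land D \land A) \lor (B \land C) \lor (\lnot C \land D \land A) \lor \lnot B   [simplify]

(B \land D \land A) \lor (B \land C) \lor (\lnot C \land D \land A) \lor \lnot B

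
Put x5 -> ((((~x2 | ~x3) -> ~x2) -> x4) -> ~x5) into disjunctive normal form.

~x5 | (x2 & x3 & ~x4) | (~x2 & ~x4)

x5 -> ((((~x2 | ~x3) -> ~x2) -> x4) -> ~x5)
= ~x5 | ((((~x2 | ~x3) -> ~x2) -> x4) -> ~x5)   — eliminate ->
= ~x5 | ~(((~x2 | ~x3) -> ~x2) -> x4) | ~x5   — eliminate ->
= ~x5 | ~(~((~x2 | ~x3) -> ~x2) | x4) | ~x5   — eliminate ->
= ~x5 | ~(~(~(~x2 | ~x3) | ~x2) | x4) | ~x5   — eliminate ->
= ~x5 | (~~(~(~x2 | ~x3) | ~x2) & ~x4) | ~x5   — De Morgan
= ~x5 | ((~(~x2 | ~x3) | ~x2) & ~x4) | ~x5   — double negation
= ~x5 | (((~~x2 & ~~x3) | ~x2) & ~x4) | ~x5   — De Morgan
= ~x5 | (((x2 & ~~x3) | ~x2) & ~x4) | ~x5   — double negation
= ~x5 | (((x2 & x3) | ~x2) & ~x4) | ~x5   — double negation
= ~x5 | (x2 & x3 & ~x4) | (~x2 & ~x4) | ~x5   — distribute & over |
= ~x5 | (x2 & x3 & ~x4) | (~x2 & ~x4)   — simplify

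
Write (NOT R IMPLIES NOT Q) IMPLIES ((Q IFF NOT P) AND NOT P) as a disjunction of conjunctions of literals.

(NOT R AND Q) OR (NOT P AND Q)

(NOT R IMPLIES NOT Q) IMPLIES ((Q IFF NOT P) AND NOT P)
≡ NOT (NOT R IMPLIES NOT Q) OR ((Q IFF NOT P) AND NOT P)   [eliminate IMPLIES]
≡ NOT (NOT NOT R OR NOT Q) OR ((Q IFF NOT P) AND NOT P)   [eliminate IMPLIES]
≡ NOT (NOT NOT R OR NOT Q) OR ((Q IMPLIES NOT P) AND (NOT P IMPLIES Q) AND NOT P)   [eliminate IFF]
≡ NOT (NOT NOT R OR NOT Q) OR ((NOT Q OR NOT P) AND (NOT P IMPLIES Q) AND NOT P)   [eliminate IMPLIES]
≡ NOT (NOT NOT R OR NOT Q) OR ((NOT Q OR NOT P) AND (NOT NOT P OR Q) AND NOT P)   [eliminate IMPLIES]
≡ (NOT NOT NOT R AND NOT NOT Q) OR ((NOT Q OR NOT P) AND (NOT NOT P OR Q) AND NOT P)   [De Morgan]
≡ (NOT R AND NOT NOT Q) OR ((NOT Q OR NOT P) AND (NOT NOT P OR Q) AND NOT P)   [double negation]
≡ (NOT R AND Q) OR ((NOT Q OR NOT P) AND (NOT NOT P OR Q) AND NOT P)   [double negation]
≡ (NOT R AND Q) OR ((NOT Q OR NOT P) AND (P OR Q) AND NOT P)   [double negation]
≡ (NOT R AND Q) OR (NOT Q AND P AND NOT P) OR (NOT Q AND Q AND NOT P) OR (NOT P AND P AND NOT P) OR (NOT P AND Q AND NOT P)   [distribute AND over OR]
≡ (NOT R AND Q) OR (NOT P AND Q)   [simplify]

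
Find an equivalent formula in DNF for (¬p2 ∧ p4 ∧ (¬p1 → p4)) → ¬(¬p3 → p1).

p2 ∨ ¬p4 ∨ (¬p3 ∧ ¬p1)

(¬p2 ∧ p4 ∧ (¬p1 → p4)) → ¬(¬p3 → p1)
≡ ¬(¬p2 ∧ p4 ∧ (¬p1 → p4)) ∨ ¬(¬p3 → p1)
≡ ¬(¬p2 ∧ p4 ∧ (¬¬p1 ∨ p4)) ∨ ¬(¬p3 → p1)
≡ ¬(¬p2 ∧ p4 ∧ (¬¬p1 ∨ p4)) ∨ ¬(¬¬p3 ∨ p1)
≡ ¬¬p2 ∨ ¬p4 ∨ ¬(¬¬p1 ∨ p4) ∨ ¬(¬¬p3 ∨ p1)
≡ p2 ∨ ¬p4 ∨ ¬(¬¬p1 ∨ p4) ∨ ¬(¬¬p3 ∨ p1)
≡ p2 ∨ ¬p4 ∨ (¬¬¬p1 ∧ ¬p4) ∨ ¬(¬¬p3 ∨ p1)
≡ p2 ∨ ¬p4 ∨ (¬p1 ∧ ¬p4) ∨ ¬(¬¬p3 ∨ p1)
≡ p2 ∨ ¬p4 ∨ (¬p1 ∧ ¬p4) ∨ (¬¬¬p3 ∧ ¬p1)
≡ p2 ∨ ¬p4 ∨ (¬p1 ∧ ¬p4) ∨ (¬p3 ∧ ¬p1)
≡ p2 ∨ ¬p4 ∨ (¬p3 ∧ ¬p1)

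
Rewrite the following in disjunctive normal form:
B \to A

B \to A
= \lnot B \lor A   (eliminate \to)

\lnot B \lor A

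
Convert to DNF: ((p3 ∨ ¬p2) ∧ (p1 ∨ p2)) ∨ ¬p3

(p3 ∧ p1) ∨ (p3 ∧ p2) ∨ (¬p2 ∧ p1) ∨ ¬p3

((p3 ∨ ¬p2) ∧ (p1 ∨ p2)) ∨ ¬p3
≡ (p3 ∧ p1) ∨ (p3 ∧ p2) ∨ (¬p2 ∧ p1) ∨ (¬p2 ∧ p2) ∨ ¬p3   [distribute ∧ over ∨]
≡ (p3 ∧ p1) ∨ (p3 ∧ p2) ∨ (¬p2 ∧ p1) ∨ ¬p3   [simplify]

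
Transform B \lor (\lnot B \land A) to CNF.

B \lor (\lnot B \land A)
≡ (B \lor \lnot B) \land (B \lor A)   — distribute \lor over \land
≡ B \lor A   — simplify

B \lor A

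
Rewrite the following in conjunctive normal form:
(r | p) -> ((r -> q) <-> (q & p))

(~r | ~q | p) & (~p | r | q)

(r | p) -> ((r -> q) <-> (q & p))
⇔ ~(r | p) | ((r -> q) <-> (q & p))
⇔ ~(r | p) | (((r -> q) -> (q & p)) & ((q & p) -> (r -> q)))
⇔ ~(r | p) | ((~(r -> q) | (q & p)) & ((q & p) -> (r -> q)))
⇔ ~(r | p) | ((~(~r | q) | (q & p)) & ((q & p) -> (r -> q)))
⇔ ~(r | p) | ((~(~r | q) | (q & p)) & (~(q & p) | (r -> q)))
⇔ ~(r | p) | ((~(~r | q) | (q & p)) & (~(q & p) | ~r | q))
⇔ (~r & ~p) | ((~(~r | q) | (q & p)) & (~(q & p) | ~r | q))
⇔ (~r & ~p) | (((~~r & ~q) | (q & p)) & (~(q & p) | ~r | q))
⇔ (~r & ~p) | (((r & ~q) | (q & p)) & (~(q & p) | ~r | q))
⇔ (~r & ~p) | (((r & ~q) | (q & p)) & (~q | ~p | ~r | q))
⇔ (~r | r | q) & (~r | r | p) & (~r | ~q | q) & (~r | ~q | p) & (~r | ~q | ~p | ~r | q) & (~p | r | q) & (~p | r | p) & (~p | ~q | q) & (~p | ~q | p) & (~p | ~q | ~p | ~r | q)
⇔ (~r | ~q | p) & (~p | r | q)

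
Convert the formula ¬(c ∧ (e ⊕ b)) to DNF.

¬(c ∧ (e ⊕ b))
≡ ¬(c ∧ ((e ∧ ¬b) ∨ (¬e ∧ b)))   [expand ⊕]
≡ ¬c ∨ ¬((e ∧ ¬b) ∨ (¬e ∧ b))   [De Morgan]
≡ ¬c ∨ (¬(e ∧ ¬b) ∧ ¬(¬e ∧ b))   [De Morgan]
≡ ¬c ∨ ((¬e ∨ ¬¬b) ∧ ¬(¬e ∧ b))   [De Morgan]
≡ ¬c ∨ ((¬e ∨ b) ∧ ¬(¬e ∧ b))   [double negation]
≡ ¬c ∨ ((¬e ∨ b) ∧ (¬¬e ∨ ¬b))   [De Morgan]
≡ ¬c ∨ ((¬e ∨ b) ∧ (e ∨ ¬b))   [double negation]
≡ ¬c ∨ (¬e ∧ e) ∨ (¬e ∧ ¬b) ∨ (b ∧ e) ∨ (b ∧ ¬b)   [distribute ∧ over ∨]
≡ ¬c ∨ (¬e ∧ ¬b) ∨ (b ∧ e)   [simplify]

¬c ∨ (¬e ∧ ¬b) ∨ (b ∧ e)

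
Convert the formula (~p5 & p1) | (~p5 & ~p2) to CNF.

(~p5 & p1) | (~p5 & ~p2)
≡ (~p5 | ~p5) & (~p5 | ~p2) & (p1 | ~p5) & (p1 | ~p2)   [distribute | over &]
≡ ~p5 & (p1 | ~p2)   [simplify]

~p5 & (p1 | ~p2)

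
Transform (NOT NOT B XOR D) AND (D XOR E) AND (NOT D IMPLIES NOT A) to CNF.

(NOT NOT B XOR D) AND (D XOR E) AND (NOT D IMPLIES NOT A)
≡ (NOT NOT B OR D) AND NOT (NOT NOT B AND D) AND (D XOR E) AND (NOT D IMPLIES NOT A)   [expand XOR]
≡ (NOT NOT B OR D) AND NOT (NOT NOT B AND D) AND (D OR E) AND NOT (D AND E) AND (NOT D IMPLIES NOT A)   [expand XOR]
≡ (NOT NOT B OR D) AND NOT (NOT NOT B AND D) AND (D OR E) AND NOT (D AND E) AND (NOT NOT D OR NOT A)   [eliminate IMPLIES]
≡ (B OR D) AND NOT (NOT NOT B AND D) AND (D OR E) AND NOT (D AND E) AND (NOT NOT D OR NOT A)   [double negation]
≡ (B OR D) AND (NOT NOT NOT B OR NOT D) AND (D OR E) AND NOT (D AND E) AND (NOT NOT D OR NOT A)   [De Morgan]
≡ (B OR D) AND (NOT B OR NOT D) AND (D OR E) AND NOT (D AND E) AND (NOT NOT D OR NOT A)   [double negation]
≡ (B OR D) AND (NOT B OR NOT D) AND (D OR E) AND (NOT D OR NOT E) AND (NOT NOT D OR NOT A)   [De Morgan]
≡ (B OR D) AND (NOT B OR NOT D) AND (D OR E) AND (NOT D OR NOT E) AND (D OR NOT A)   [double negation]

(B OR D) AND (NOT B OR NOT D) AND (D OR E) AND (NOT D OR NOT E) AND (D OR NOT A)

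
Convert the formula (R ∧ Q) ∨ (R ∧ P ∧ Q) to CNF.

(R ∧ Q) ∨ (R ∧ P ∧ Q)
≡ (R ∨ R) ∧ (R ∨ P) ∧ (R ∨ Q) ∧ (Q ∨ R) ∧ (Q ∨ P) ∧ (Q ∨ Q)   (distribute ∨ over ∧)
≡ R ∧ Q   (simplify)

R ∧ Q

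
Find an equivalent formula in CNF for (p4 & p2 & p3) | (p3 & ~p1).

(p4 & p2 & p3) | (p3 & ~p1)
≡ (p4 | p3) & (p4 | ~p1) & (p2 | p3) & (p2 | ~p1) & (p3 | p3) & (p3 | ~p1)   — distribute | over &
≡ (p4 | ~p1) & (p2 | ~p1) & p3   — simplify

(p4 | ~p1) & (p2 | ~p1) & p3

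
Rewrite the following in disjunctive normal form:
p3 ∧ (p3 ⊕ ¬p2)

p3 ∧ p2

p3 ∧ (p3 ⊕ ¬p2)
⇔ p3 ∧ ((p3 ∧ ¬¬p2) ∨ (¬p3 ∧ ¬p2))   — expand ⊕
⇔ p3 ∧ ((p3 ∧ p2) ∨ (¬p3 ∧ ¬p2))   — double negation
⇔ (p3 ∧ p3 ∧ p2) ∨ (p3 ∧ ¬p3 ∧ ¬p2)   — distribute ∧ over ∨
⇔ p3 ∧ p2   — simplify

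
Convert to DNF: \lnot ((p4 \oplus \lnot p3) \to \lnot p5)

(p4 \land p3 \land p5) \lor (\lnot p4 \land \lnot p3 \land p5)

\lnot ((p4 \oplus \lnot p3) \to \lnot p5)
⇔ \lnot (\lnot (p4 \oplus \lnot p3) \lor \lnot p5)   — eliminate \to
⇔ \lnot (\lnot ((p4 \land \lnot \lnot p3) \lor (\lnot p4 \land \lnot p3)) \lor \lnot p5)   — expand \oplus
⇔ \lnot \lnot ((p4 \land \lnot \lnot p3) \lor (\lnot p4 \land \lnot p3)) \land \lnot \lnot p5   — De Morgan
⇔ ((p4 \land \lnot \lnot p3) \lor (\lnot p4 \land \lnot p3)) \land \lnot \lnot p5   — double negation
⇔ ((p4 \land p3) \lor (\lnot p4 \land \lnot p3)) \land \lnot \lnot p5   — double negation
⇔ ((p4 \land p3) \lor (\lnot p4 \land \lnot p3)) \land p5   — double negation
⇔ (p4 \land p3 \land p5) \lor (\lnot p4 \land \lnot p3 \land p5)   — distribute \land over \lor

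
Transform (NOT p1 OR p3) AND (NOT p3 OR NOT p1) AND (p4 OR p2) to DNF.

(NOT p1 AND p4) OR (NOT p1 AND p2)

(NOT p1 OR p3) AND (NOT p3 OR NOT p1) AND (p4 OR p2)
≡ (NOT p1 AND NOT p3 AND p4) OR (NOT p1 AND NOT p3 AND p2) OR (NOT p1 AND NOT p1 AND p4) OR (NOT p1 AND NOT p1 AND p2) OR (p3 AND NOT p3 AND p4) OR (p3 AND NOT p3 AND p2) OR (p3 AND NOT p1 AND p4) OR (p3 AND NOT p1 AND p2)   [distribute AND over OR]
≡ (NOT p1 AND p4) OR (NOT p1 AND p2)   [simplify]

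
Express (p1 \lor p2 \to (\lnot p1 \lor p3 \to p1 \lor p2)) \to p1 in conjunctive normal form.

(p1 \lor p2) \land (\lnot p2 \lor p1)

(p1 \lor p2 \to (\lnot p1 \lor p3 \to p1 \lor p2)) \to p1
⇔ \lnot (p1 \lor p2 \to (\lnot p1 \lor p3 \to p1 \lor p2)) \lor p1   [eliminate \to]
⇔ \lnot (\lnot (p1 \lor p2) \lor (\lnot p1 \lor p3 \to p1 \lor p2)) \lor p1   [eliminate \to]
⇔ \lnot (\lnot (p1 \lor p2) \lor \lnot (\lnot p1 \lor p3) \lor p1 \lor p2) \lor p1   [eliminate \to]
⇔ \lnot \lnot (p1 \lor p2) \land \lnot \lnot (\lnot p1 \lor p3) \land \lnot p1 \land \lnot p2 \lor p1   [De Morgan]
⇔ (p1 \lor p2) \land \lnot \lnot (\lnot p1 \lor p3) \land \lnot p1 \land \lnot p2 \lor p1   [double negation]
⇔ (p1 \lor p2) \land (\lnot p1 \lor p3) \land \lnot p1 \land \lnot p2 \lor p1   [double negation]
⇔ (p1 \lor p2 \lor p1) \land (\lnot p1 \lor p3 \lor p1) \land (\lnot p1 \lor p1) \land (\lnot p2 \lor p1)   [distribute \lor over \land]
⇔ (p1 \lor p2) \land (\lnot p2 \lor p1)   [simplify]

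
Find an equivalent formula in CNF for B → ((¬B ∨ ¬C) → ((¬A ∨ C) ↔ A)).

B → ((¬B ∨ ¬C) → ((¬A ∨ C) ↔ A))
⇔ ¬B ∨ ((¬B ∨ ¬C) → ((¬A ∨ C) ↔ A))   [eliminate →]
⇔ ¬B ∨ ¬(¬B ∨ ¬C) ∨ ((¬A ∨ C) ↔ A)   [eliminate →]
⇔ ¬B ∨ ¬(¬B ∨ ¬C) ∨ (((¬A ∨ C) → A) ∧ (A → (¬A ∨ C)))   [eliminate ↔]
⇔ ¬B ∨ ¬(¬B ∨ ¬C) ∨ ((¬(¬A ∨ C) ∨ A) ∧ (A → (¬A ∨ C)))   [eliminate →]
⇔ ¬B ∨ ¬(¬B ∨ ¬C) ∨ ((¬(¬A ∨ C) ∨ A) ∧ (¬A ∨ ¬A ∨ C))   [eliminate →]
⇔ ¬B ∨ (¬¬B ∧ ¬¬C) ∨ ((¬(¬A ∨ C) ∨ A) ∧ (¬A ∨ ¬A ∨ C))   [De Morgan]
⇔ ¬B ∨ (B ∧ ¬¬C) ∨ ((¬(¬A ∨ C) ∨ A) ∧ (¬A ∨ ¬A ∨ C))   [double negation]
⇔ ¬B ∨ (B ∧ C) ∨ ((¬(¬A ∨ C) ∨ A) ∧ (¬A ∨ ¬A ∨ C))   [double negation]
⇔ ¬B ∨ (B ∧ C) ∨ (((¬¬A ∧ ¬C) ∨ A) ∧ (¬A ∨ ¬A ∨ C))   [De Morgan]
⇔ ¬B ∨ (B ∧ C) ∨ (((A ∧ ¬C) ∨ A) ∧ (¬A ∨ ¬A ∨ C))   [double negation]
⇔ (¬B ∨ B ∨ A ∨ A) ∧ (¬B ∨ B ∨ ¬C ∨ A) ∧ (¬B ∨ B ∨ ¬A ∨ ¬A ∨ C) ∧ (¬B ∨ C ∨ A ∨ A) ∧ (¬B ∨ C ∨ ¬C ∨ A) ∧ (¬B ∨ C ∨ ¬A ∨ ¬A ∨ C)   [distribute ∨ over ∧]
⇔ (¬B ∨ C ∨ A) ∧ (¬B ∨ C ∨ ¬A)   [simplify]

(¬B ∨ C ∨ A) ∧ (¬B ∨ C ∨ ¬A)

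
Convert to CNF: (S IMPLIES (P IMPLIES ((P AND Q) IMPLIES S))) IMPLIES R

(S OR R) AND (P OR R) AND (Q OR R) AND (NOT S OR R)

(S IMPLIES (P IMPLIES ((P AND Q) IMPLIES S))) IMPLIES R
= NOT (S IMPLIES (P IMPLIES ((P AND Q) IMPLIES S))) OR R   — eliminate IMPLIES
= NOT (NOT S OR (P IMPLIES ((P AND Q) IMPLIES S))) OR R   — eliminate IMPLIES
= NOT (NOT S OR NOT P OR ((P AND Q) IMPLIES S)) OR R   — eliminate IMPLIES
= NOT (NOT S OR NOT P OR NOT (P AND Q) OR S) OR R   — eliminate IMPLIES
= (NOT NOT S AND NOT NOT P AND NOT NOT (P AND Q) AND NOT S) OR R   — De Morgan
= (S AND NOT NOT P AND NOT NOT (P AND Q) AND NOT S) OR R   — double negation
= (S AND P AND NOT NOT (P AND Q) AND NOT S) OR R   — double negation
= (S AND P AND P AND Q AND NOT S) OR R   — double negation
= (S OR R) AND (P OR R) AND (P OR R) AND (Q OR R) AND (NOT S OR R)   — distribute OR over AND
= (S OR R) AND (P OR R) AND (Q OR R) AND (NOT S OR R)   — simplify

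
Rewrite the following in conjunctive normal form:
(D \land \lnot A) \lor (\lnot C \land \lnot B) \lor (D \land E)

(D \land \lnot A) \lor (\lnot C \land \lnot B) \lor (D \land E)
= (D \lor \lnot C \lor D) \land (D \lor \lnot C \lor E) \land (D \lor \lnot B \lor D) \land (D \lor \lnot B \lor E) \land (\lnot A \lor \lnot C \lor D) \land (\lnot A \lor \lnot C \lor E) \land (\lnot A \lor \lnot B \lor D) \land (\lnot A \lor \lnot B \lor E)
= (D \lor \lnot C) \land (D \lor \lnot B) \land (\lnot A \lor \lnot C \lor E) \land (\lnot A \lor \lnot B \lor E)

(D \lor \lnot C) \land (D \lor \lnot B) \land (\lnot A \lor \lnot C \lor E) \land (\lnot A \lor \lnot B \lor E)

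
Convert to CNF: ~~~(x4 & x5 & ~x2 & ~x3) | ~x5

~x4 | ~x5 | x2 | x3

~~~(x4 & x5 & ~x2 & ~x3) | ~x5
= ~(x4 & x5 & ~x2 & ~x3) | ~x5   [double negation]
= ~x4 | ~x5 | ~~x2 | ~~x3 | ~x5   [De Morgan]
= ~x4 | ~x5 | x2 | ~~x3 | ~x5   [double negation]
= ~x4 | ~x5 | x2 | x3 | ~x5   [double negation]
= ~x4 | ~x5 | x2 | x3   [simplify]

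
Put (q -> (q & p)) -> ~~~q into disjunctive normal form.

(q & ~p) | ~q

(q -> (q & p)) -> ~~~q
= ~(q -> (q & p)) | ~~~q   [eliminate ->]
= ~(~q | (q & p)) | ~~~q   [eliminate ->]
= (~~q & ~(q & p)) | ~~~q   [De Morgan]
= (q & ~(q & p)) | ~~~q   [double negation]
= (q & (~q | ~p)) | ~~~q   [De Morgan]
= (q & (~q | ~p)) | ~q   [double negation]
= (q & ~q) | (q & ~p) | ~q   [distribute & over |]
= (q & ~p) | ~q   [simplify]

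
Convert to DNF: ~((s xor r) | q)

(~s & ~r & ~q) | (r & s & ~q)

~((s xor r) | q)
≡ ~((s & ~r) | (~s & r) | q)   [expand xor]
≡ ~(s & ~r) & ~(~s & r) & ~q   [De Morgan]
≡ (~s | ~~r) & ~(~s & r) & ~q   [De Morgan]
≡ (~s | r) & ~(~s & r) & ~q   [double negation]
≡ (~s | r) & (~~s | ~r) & ~q   [De Morgan]
≡ (~s | r) & (s | ~r) & ~q   [double negation]
≡ (~s & s & ~q) | (~s & ~r & ~q) | (r & s & ~q) | (r & ~r & ~q)   [distribute & over |]
≡ (~s & ~r & ~q) | (r & s & ~q)   [simplify]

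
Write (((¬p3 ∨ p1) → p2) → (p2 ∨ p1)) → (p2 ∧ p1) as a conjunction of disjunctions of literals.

(p3 ∨ p2) ∧ (¬p1 ∨ p2) ∧ (¬p2 ∨ p1)

(((¬p3 ∨ p1) → p2) → (p2 ∨ p1)) → (p2 ∧ p1)
≡ ¬(((¬p3 ∨ p1) → p2) → (p2 ∨ p1)) ∨ (p2 ∧ p1)   [eliminate →]
≡ ¬(¬((¬p3 ∨ p1) → p2) ∨ p2 ∨ p1) ∨ (p2 ∧ p1)   [eliminate →]
≡ ¬(¬(¬(¬p3 ∨ p1) ∨ p2) ∨ p2 ∨ p1) ∨ (p2 ∧ p1)   [eliminate →]
≡ (¬¬(¬(¬p3 ∨ p1) ∨ p2) ∧ ¬p2 ∧ ¬p1) ∨ (p2 ∧ p1)   [De Morgan]
≡ ((¬(¬p3 ∨ p1) ∨ p2) ∧ ¬p2 ∧ ¬p1) ∨ (p2 ∧ p1)   [double negation]
≡ (((¬¬p3 ∧ ¬p1) ∨ p2) ∧ ¬p2 ∧ ¬p1) ∨ (p2 ∧ p1)   [De Morgan]
≡ (((p3 ∧ ¬p1) ∨ p2) ∧ ¬p2 ∧ ¬p1) ∨ (p2 ∧ p1)   [double negation]
≡ (p3 ∨ p2 ∨ p2) ∧ (p3 ∨ p2 ∨ p1) ∧ (¬p1 ∨ p2 ∨ p2) ∧ (¬p1 ∨ p2 ∨ p1) ∧ (¬p2 ∨ p2) ∧ (¬p2 ∨ p1) ∧ (¬p1 ∨ p2) ∧ (¬p1 ∨ p1)   [distribute ∨ over ∧]
≡ (p3 ∨ p2) ∧ (¬p1 ∨ p2) ∧ (¬p2 ∨ p1)   [simplify]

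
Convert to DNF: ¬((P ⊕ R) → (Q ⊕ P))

(P ∧ ¬R ∧ Q) ∨ (¬P ∧ R ∧ ¬Q)

¬((P ⊕ R) → (Q ⊕ P))
≡ ¬(¬(P ⊕ R) ∨ (Q ⊕ P))   (eliminate →)
≡ ¬(¬((P ∧ ¬R) ∨ (¬P ∧ R)) ∨ (Q ⊕ P))   (expand ⊕)
≡ ¬(¬((P ∧ ¬R) ∨ (¬P ∧ R)) ∨ (Q ∧ ¬P) ∨ (¬Q ∧ P))   (expand ⊕)
≡ ¬¬((P ∧ ¬R) ∨ (¬P ∧ R)) ∧ ¬(Q ∧ ¬P) ∧ ¬(¬Q ∧ P)   (De Morgan)
≡ ((P ∧ ¬R) ∨ (¬P ∧ R)) ∧ ¬(Q ∧ ¬P) ∧ ¬(¬Q ∧ P)   (double negation)
≡ ((P ∧ ¬R) ∨ (¬P ∧ R)) ∧ (¬Q ∨ ¬¬P) ∧ ¬(¬Q ∧ P)   (De Morgan)
≡ ((P ∧ ¬R) ∨ (¬P ∧ R)) ∧ (¬Q ∨ P) ∧ ¬(¬Q ∧ P)   (double negation)
≡ ((P ∧ ¬R) ∨ (¬P ∧ R)) ∧ (¬Q ∨ P) ∧ (¬¬Q ∨ ¬P)   (De Morgan)
≡ ((P ∧ ¬R) ∨ (¬P ∧ R)) ∧ (¬Q ∨ P) ∧ (Q ∨ ¬P)   (double negation)
≡ (P ∧ ¬R ∧ ¬Q ∧ Q) ∨ (P ∧ ¬R ∧ ¬Q ∧ ¬P) ∨ (P ∧ ¬R ∧ P ∧ Q) ∨ (P ∧ ¬R ∧ P ∧ ¬P) ∨ (¬P ∧ R ∧ ¬Q ∧ Q) ∨ (¬P ∧ R ∧ ¬Q ∧ ¬P) ∨ (¬P ∧ R ∧ P ∧ Q) ∨ (¬P ∧ R ∧ P ∧ ¬P)   (distribute ∧ over ∨)
≡ (P ∧ ¬R ∧ Q) ∨ (¬P ∧ R ∧ ¬Q)   (simplify)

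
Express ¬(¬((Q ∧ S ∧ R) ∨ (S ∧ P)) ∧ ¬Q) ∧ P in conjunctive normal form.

(Q ∨ S) ∧ P

¬(¬((Q ∧ S ∧ R) ∨ (S ∧ P)) ∧ ¬Q) ∧ P
≡ (¬¬((Q ∧ S ∧ R) ∨ (S ∧ P)) ∨ ¬¬Q) ∧ P
≡ ((Q ∧ S ∧ R) ∨ (S ∧ P) ∨ ¬¬Q) ∧ P
≡ ((Q ∧ S ∧ R) ∨ (S ∧ P) ∨ Q) ∧ P
≡ (Q ∨ S ∨ Q) ∧ (Q ∨ P ∨ Q) ∧ (S ∨ S ∨ Q) ∧ (S ∨ P ∨ Q) ∧ (R ∨ S ∨ Q) ∧ (R ∨ P ∨ Q) ∧ P
≡ (Q ∨ S) ∧ P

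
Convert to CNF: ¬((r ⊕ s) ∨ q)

¬((r ⊕ s) ∨ q)
= ¬((r ∨ s) ∧ ¬(r ∧ s) ∨ q)   — expand ⊕
= ¬((r ∨ s) ∧ ¬(r ∧ s)) ∧ ¬q   — De Morgan
= (¬(r ∨ s) ∨ ¬¬(r ∧ s)) ∧ ¬q   — De Morgan
= (¬r ∧ ¬s ∨ ¬¬(r ∧ s)) ∧ ¬q   — De Morgan
= (¬r ∧ ¬s ∨ r ∧ s) ∧ ¬q   — double negation
= (¬r ∨ r) ∧ (¬r ∨ s) ∧ (¬s ∨ r) ∧ (¬s ∨ s) ∧ ¬q   — distribute ∨ over ∧
= (¬r ∨ s) ∧ (¬s ∨ r) ∧ ¬q   — simplify

(¬r ∨ s) ∧ (¬s ∨ r) ∧ ¬q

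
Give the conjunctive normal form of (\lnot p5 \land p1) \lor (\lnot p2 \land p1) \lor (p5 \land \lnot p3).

(\lnot p5 \lor \lnot p2 \lor \lnot p3) \land (p1 \lor p5) \land (p1 \lor \lnot p3)

(\lnot p5 \land p1) \lor (\lnot p2 \land p1) \lor (p5 \land \lnot p3)
⇔ (\lnot p5 \lor \lnot p2 \lor p5) \land (\lnot p5 \lor \lnot p2 \lor \lnot p3) \land (\lnot p5 \lor p1 \lor p5) \land (\lnot p5 \lor p1 \lor \lnot p3) \land (p1 \lor \lnot p2 \lor p5) \land (p1 \lor \lnot p2 \lor \lnot p3) \land (p1 \lor p1 \lor p5) \land (p1 \lor p1 \lor \lnot p3)   — distribute \lor over \land
⇔ (\lnot p5 \lor \lnot p2 \lor \lnot p3) \land (p1 \lor p5) \land (p1 \lor \lnot p3)   — simplify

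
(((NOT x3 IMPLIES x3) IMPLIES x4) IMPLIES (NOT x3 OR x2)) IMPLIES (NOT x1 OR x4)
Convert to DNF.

(((NOT x3 IMPLIES x3) IMPLIES x4) IMPLIES (NOT x3 OR x2)) IMPLIES (NOT x1 OR x4)
= NOT (((NOT x3 IMPLIES x3) IMPLIES x4) IMPLIES (NOT x3 OR x2)) OR NOT x1 OR x4   (eliminate IMPLIES)
= NOT (NOT ((NOT x3 IMPLIES x3) IMPLIES x4) OR NOT x3 OR x2) OR NOT x1 OR x4   (eliminate IMPLIES)
= NOT (NOT (NOT (NOT x3 IMPLIES x3) OR x4) OR NOT x3 OR x2) OR NOT x1 OR x4   (eliminate IMPLIES)
= NOT (NOT (NOT (NOT NOT x3 OR x3) OR x4) OR NOT x3 OR x2) OR NOT x1 OR x4   (eliminate IMPLIES)
= (NOT NOT (NOT (NOT NOT x3 OR x3) OR x4) AND NOT NOT x3 AND NOT x2) OR NOT x1 OR x4   (De Morgan)
= ((NOT (NOT NOT x3 OR x3) OR x4) AND NOT NOT x3 AND NOT x2) OR NOT x1 OR x4   (double negation)
= (((NOT NOT NOT x3 AND NOT x3) OR x4) AND NOT NOT x3 AND NOT x2) OR NOT x1 OR x4   (De Morgan)
= (((NOT x3 AND NOT x3) OR x4) AND NOT NOT x3 AND NOT x2) OR NOT x1 OR x4   (double negation)
= (((NOT x3 AND NOT x3) OR x4) AND x3 AND NOT x2) OR NOT x1 OR x4   (double negation)
= (NOT x3 AND NOT x3 AND x3 AND NOT x2) OR (x4 AND x3 AND NOT x2) OR NOT x1 OR x4   (distribute AND over OR)
= NOT x1 OR x4   (simplify)

NOT x1 OR x4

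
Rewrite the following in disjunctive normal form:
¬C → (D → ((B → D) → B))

¬C → (D → ((B → D) → B))
⇔ ¬¬C ∨ (D → ((B → D) → B))   [eliminate →]
⇔ ¬¬C ∨ ¬D ∨ ((B → D) → B)   [eliminate →]
⇔ ¬¬C ∨ ¬D ∨ ¬(B → D) ∨ B   [eliminate →]
⇔ ¬¬C ∨ ¬D ∨ ¬(¬B ∨ D) ∨ B   [eliminate →]
⇔ C ∨ ¬D ∨ ¬(¬B ∨ D) ∨ B   [double negation]
⇔ C ∨ ¬D ∨ (¬¬B ∧ ¬D) ∨ B   [De Morgan]
⇔ C ∨ ¬D ∨ (B ∧ ¬D) ∨ B   [double negation]
⇔ C ∨ ¬D ∨ B   [simplify]

C ∨ ¬D ∨ B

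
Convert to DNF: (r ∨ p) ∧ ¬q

(r ∨ p) ∧ ¬q
≡ (r ∧ ¬q) ∨ (p ∧ ¬q)

(r ∧ ¬q) ∨ (p ∧ ¬q)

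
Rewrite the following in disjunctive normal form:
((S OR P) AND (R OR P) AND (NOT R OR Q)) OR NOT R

((S OR P) AND (R OR P) AND (NOT R OR Q)) OR NOT R
≡ (S AND R AND NOT R) OR (S AND R AND Q) OR (S AND P AND NOT R) OR (S AND P AND Q) OR (P AND R AND NOT R) OR (P AND R AND Q) OR (P AND P AND NOT R) OR (P AND P AND Q) OR NOT R   — distribute AND over OR
≡ (S AND R AND Q) OR (P AND Q) OR NOT R   — simplify

(S AND R AND Q) OR (P AND Q) OR NOT R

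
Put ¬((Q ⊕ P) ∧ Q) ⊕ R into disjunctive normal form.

¬((Q ⊕ P) ∧ Q) ⊕ R
≡ (¬((Q ⊕ P) ∧ Q) ∧ ¬R) ∨ (¬¬((Q ⊕ P) ∧ Q) ∧ R)
≡ (¬(((Q ∧ ¬P) ∨ (¬Q ∧ P)) ∧ Q) ∧ ¬R) ∨ (¬¬((Q ⊕ P) ∧ Q) ∧ R)
≡ (¬(((Q ∧ ¬P) ∨ (¬Q ∧ P)) ∧ Q) ∧ ¬R) ∨ (¬¬(((Q ∧ ¬P) ∨ (¬Q ∧ P)) ∧ Q) ∧ R)
≡ ((¬((Q ∧ ¬P) ∨ (¬Q ∧ P)) ∨ ¬Q) ∧ ¬R) ∨ (¬¬(((Q ∧ ¬P) ∨ (¬Q ∧ P)) ∧ Q) ∧ R)
≡ (((¬(Q ∧ ¬P) ∧ ¬(¬Q ∧ P)) ∨ ¬Q) ∧ ¬R) ∨ (¬¬(((Q ∧ ¬P) ∨ (¬Q ∧ P)) ∧ Q) ∧ R)
≡ ((((¬Q ∨ ¬¬P) ∧ ¬(¬Q ∧ P)) ∨ ¬Q) ∧ ¬R) ∨ (¬¬(((Q ∧ ¬P) ∨ (¬Q ∧ P)) ∧ Q) ∧ R)
≡ ((((¬Q ∨ P) ∧ ¬(¬Q ∧ P)) ∨ ¬Q) ∧ ¬R) ∨ (¬¬(((Q ∧ ¬P) ∨ (¬Q ∧ P)) ∧ Q) ∧ R)
≡ ((((¬Q ∨ P) ∧ (¬¬Q ∨ ¬P)) ∨ ¬Q) ∧ ¬R) ∨ (¬¬(((Q ∧ ¬P) ∨ (¬Q ∧ P)) ∧ Q) ∧ R)
≡ ((((¬Q ∨ P) ∧ (Q ∨ ¬P)) ∨ ¬Q) ∧ ¬R) ∨ (¬¬(((Q ∧ ¬P) ∨ (¬Q ∧ P)) ∧ Q) ∧ R)
≡ ((((¬Q ∨ P) ∧ (Q ∨ ¬P)) ∨ ¬Q) ∧ ¬R) ∨ (((Q ∧ ¬P) ∨ (¬Q ∧ P)) ∧ Q ∧ R)
≡ (¬Q ∧ Q ∧ ¬R) ∨ (¬Q ∧ ¬P ∧ ¬R) ∨ (P ∧ Q ∧ ¬R) ∨ (P ∧ ¬P ∧ ¬R) ∨ (¬Q ∧ ¬R) ∨ (Q ∧ ¬P ∧ Q ∧ R) ∨ (¬Q ∧ P ∧ Q ∧ R)
≡ (P ∧ Q ∧ ¬R) ∨ (¬Q ∧ ¬R) ∨ (Q ∧ ¬P ∧ R)

(P ∧ Q ∧ ¬R) ∨ (¬Q ∧ ¬R) ∨ (Q ∧ ¬P ∧ R)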